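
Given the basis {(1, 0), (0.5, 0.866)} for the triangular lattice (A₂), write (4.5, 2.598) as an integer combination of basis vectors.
3b₁ + 3b₂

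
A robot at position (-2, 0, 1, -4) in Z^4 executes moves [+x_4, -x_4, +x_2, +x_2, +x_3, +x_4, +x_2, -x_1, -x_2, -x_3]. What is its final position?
(-3, 2, 1, -3)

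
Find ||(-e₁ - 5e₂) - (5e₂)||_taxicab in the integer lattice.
11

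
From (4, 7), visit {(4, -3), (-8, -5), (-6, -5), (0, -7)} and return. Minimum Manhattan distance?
52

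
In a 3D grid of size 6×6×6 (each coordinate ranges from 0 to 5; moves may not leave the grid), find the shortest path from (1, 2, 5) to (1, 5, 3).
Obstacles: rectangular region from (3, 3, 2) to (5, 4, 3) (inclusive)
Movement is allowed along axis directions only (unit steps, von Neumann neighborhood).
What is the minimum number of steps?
5
(one shortest path: (1, 2, 5) → (1, 3, 5) → (1, 4, 5) → (1, 5, 5) → (1, 5, 4) → (1, 5, 3))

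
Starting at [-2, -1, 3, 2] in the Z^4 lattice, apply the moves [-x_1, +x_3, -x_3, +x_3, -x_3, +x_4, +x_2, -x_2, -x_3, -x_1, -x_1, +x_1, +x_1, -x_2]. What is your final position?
(-3, -2, 2, 3)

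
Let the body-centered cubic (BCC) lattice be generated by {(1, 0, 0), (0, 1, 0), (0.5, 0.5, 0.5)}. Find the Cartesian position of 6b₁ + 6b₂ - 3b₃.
(4.5, 4.5, -1.5)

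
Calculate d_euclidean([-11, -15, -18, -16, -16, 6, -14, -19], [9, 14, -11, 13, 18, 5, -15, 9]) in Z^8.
63.8201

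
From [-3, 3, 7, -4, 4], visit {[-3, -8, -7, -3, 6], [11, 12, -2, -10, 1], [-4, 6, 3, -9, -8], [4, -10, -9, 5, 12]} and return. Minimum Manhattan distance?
176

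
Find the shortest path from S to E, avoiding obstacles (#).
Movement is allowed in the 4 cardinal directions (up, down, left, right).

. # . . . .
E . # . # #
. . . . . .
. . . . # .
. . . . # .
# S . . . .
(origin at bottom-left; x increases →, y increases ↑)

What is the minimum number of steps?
5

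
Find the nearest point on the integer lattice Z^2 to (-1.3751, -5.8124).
(-1, -6)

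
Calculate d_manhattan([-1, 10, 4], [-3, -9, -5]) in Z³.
30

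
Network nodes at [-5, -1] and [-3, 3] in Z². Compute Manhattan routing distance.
6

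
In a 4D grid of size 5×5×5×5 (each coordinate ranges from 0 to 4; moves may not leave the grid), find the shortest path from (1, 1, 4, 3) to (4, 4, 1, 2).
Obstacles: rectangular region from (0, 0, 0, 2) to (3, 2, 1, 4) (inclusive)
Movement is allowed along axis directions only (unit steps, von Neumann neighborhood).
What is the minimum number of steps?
10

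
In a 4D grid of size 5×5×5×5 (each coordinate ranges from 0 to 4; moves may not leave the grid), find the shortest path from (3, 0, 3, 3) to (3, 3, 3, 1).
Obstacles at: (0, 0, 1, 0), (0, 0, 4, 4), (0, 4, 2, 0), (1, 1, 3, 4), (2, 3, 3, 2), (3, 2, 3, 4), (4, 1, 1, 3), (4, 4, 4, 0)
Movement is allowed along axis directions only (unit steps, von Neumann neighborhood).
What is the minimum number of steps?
5
(one shortest path: (3, 0, 3, 3) → (3, 1, 3, 3) → (3, 2, 3, 3) → (3, 3, 3, 3) → (3, 3, 3, 2) → (3, 3, 3, 1))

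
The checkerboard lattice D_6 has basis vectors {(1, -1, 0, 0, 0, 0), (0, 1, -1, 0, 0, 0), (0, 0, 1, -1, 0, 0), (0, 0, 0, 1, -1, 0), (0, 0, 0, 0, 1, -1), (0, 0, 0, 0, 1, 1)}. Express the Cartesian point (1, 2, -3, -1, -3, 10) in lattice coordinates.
b₁ + 3b₂ - b₄ - 7b₅ + 3b₆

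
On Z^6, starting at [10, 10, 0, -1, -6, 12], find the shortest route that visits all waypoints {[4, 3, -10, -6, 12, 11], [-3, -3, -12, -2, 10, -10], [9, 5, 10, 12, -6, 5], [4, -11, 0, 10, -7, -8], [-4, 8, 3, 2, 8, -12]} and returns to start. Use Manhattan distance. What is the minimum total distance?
264
(one optimal route: (10, 10, 0, -1, -6, 12) → (4, 3, -10, -6, 12, 11) → (-3, -3, -12, -2, 10, -10) → (-4, 8, 3, 2, 8, -12) → (4, -11, 0, 10, -7, -8) → (9, 5, 10, 12, -6, 5) → (10, 10, 0, -1, -6, 12))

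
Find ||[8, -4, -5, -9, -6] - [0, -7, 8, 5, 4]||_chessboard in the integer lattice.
14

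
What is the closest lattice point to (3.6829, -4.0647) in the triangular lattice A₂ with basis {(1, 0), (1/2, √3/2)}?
(3.5, -4.33)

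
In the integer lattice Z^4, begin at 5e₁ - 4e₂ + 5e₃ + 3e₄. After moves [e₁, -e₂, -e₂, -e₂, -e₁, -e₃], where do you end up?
(5, -7, 4, 3)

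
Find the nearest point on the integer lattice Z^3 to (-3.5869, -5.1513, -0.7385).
(-4, -5, -1)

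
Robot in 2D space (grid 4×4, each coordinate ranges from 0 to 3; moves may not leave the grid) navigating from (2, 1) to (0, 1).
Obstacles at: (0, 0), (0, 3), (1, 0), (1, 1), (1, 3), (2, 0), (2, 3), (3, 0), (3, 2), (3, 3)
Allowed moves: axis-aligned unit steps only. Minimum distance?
4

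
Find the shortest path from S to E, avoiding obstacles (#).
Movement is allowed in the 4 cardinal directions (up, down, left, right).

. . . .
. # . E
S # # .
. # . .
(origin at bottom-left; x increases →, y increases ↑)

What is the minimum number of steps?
6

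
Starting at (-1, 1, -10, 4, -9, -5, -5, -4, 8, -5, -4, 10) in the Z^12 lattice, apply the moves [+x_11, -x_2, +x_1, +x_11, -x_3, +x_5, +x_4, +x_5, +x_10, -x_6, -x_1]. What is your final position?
(-1, 0, -11, 5, -7, -6, -5, -4, 8, -4, -2, 10)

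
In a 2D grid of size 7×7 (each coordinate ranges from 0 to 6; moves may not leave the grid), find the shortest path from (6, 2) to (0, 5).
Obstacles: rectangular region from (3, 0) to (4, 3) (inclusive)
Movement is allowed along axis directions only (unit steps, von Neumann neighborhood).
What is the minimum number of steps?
9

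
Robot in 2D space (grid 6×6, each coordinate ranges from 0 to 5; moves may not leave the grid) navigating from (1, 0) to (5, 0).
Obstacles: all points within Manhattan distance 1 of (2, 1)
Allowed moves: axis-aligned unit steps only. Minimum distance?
12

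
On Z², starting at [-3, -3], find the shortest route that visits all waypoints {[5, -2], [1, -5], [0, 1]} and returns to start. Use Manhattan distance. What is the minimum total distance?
28
(one optimal route: (-3, -3) → (1, -5) → (5, -2) → (0, 1) → (-3, -3))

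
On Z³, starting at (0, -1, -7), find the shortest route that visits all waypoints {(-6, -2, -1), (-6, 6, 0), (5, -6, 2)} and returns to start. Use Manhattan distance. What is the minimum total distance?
66
(one optimal route: (0, -1, -7) → (-6, -2, -1) → (-6, 6, 0) → (5, -6, 2) → (0, -1, -7))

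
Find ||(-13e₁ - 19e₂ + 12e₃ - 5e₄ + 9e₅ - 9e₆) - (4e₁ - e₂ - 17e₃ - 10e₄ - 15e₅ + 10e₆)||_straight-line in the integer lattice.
49.1528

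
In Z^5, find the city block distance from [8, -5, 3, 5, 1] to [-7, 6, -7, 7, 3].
40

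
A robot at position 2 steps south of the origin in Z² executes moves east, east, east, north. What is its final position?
(3, -1)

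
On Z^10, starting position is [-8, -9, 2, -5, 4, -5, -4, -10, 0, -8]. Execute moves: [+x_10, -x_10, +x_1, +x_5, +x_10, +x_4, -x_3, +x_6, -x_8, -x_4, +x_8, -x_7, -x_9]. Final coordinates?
(-7, -9, 1, -5, 5, -4, -5, -10, -1, -7)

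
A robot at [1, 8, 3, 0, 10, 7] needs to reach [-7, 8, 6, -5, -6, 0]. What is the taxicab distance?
39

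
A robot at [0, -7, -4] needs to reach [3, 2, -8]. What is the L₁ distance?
16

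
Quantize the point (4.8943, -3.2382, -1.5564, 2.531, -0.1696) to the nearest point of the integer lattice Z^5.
(5, -3, -2, 3, 0)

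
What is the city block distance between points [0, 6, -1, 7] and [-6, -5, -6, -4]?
33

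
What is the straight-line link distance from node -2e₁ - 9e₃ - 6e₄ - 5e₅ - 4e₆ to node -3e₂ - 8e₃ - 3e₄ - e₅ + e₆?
8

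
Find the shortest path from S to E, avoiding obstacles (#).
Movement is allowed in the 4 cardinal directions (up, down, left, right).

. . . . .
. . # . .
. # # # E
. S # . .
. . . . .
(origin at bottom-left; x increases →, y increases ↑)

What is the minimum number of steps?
6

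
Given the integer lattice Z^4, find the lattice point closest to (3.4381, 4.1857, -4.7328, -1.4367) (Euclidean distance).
(3, 4, -5, -1)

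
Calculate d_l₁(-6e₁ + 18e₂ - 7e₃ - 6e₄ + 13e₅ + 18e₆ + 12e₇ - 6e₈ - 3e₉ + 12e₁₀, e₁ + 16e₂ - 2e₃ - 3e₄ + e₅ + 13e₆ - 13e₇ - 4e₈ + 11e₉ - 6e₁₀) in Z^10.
93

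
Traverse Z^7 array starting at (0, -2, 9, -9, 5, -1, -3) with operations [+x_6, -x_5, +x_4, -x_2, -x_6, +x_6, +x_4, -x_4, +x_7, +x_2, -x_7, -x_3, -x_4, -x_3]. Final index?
(0, -2, 7, -9, 4, 0, -3)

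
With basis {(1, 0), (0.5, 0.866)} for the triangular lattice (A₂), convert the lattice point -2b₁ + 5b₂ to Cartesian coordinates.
(0.5, 4.33)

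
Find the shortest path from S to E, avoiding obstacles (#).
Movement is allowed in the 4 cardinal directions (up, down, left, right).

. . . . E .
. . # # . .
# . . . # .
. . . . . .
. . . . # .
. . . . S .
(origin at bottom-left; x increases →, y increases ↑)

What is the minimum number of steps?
7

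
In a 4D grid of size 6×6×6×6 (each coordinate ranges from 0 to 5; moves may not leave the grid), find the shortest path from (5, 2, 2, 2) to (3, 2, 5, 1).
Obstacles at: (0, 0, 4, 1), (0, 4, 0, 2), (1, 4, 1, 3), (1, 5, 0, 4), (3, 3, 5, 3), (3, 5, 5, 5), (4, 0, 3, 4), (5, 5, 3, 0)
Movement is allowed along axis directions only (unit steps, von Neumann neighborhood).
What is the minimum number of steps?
6
(one shortest path: (5, 2, 2, 2) → (4, 2, 2, 2) → (3, 2, 2, 2) → (3, 2, 3, 2) → (3, 2, 4, 2) → (3, 2, 5, 2) → (3, 2, 5, 1))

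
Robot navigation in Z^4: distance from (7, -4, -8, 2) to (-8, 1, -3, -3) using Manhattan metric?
30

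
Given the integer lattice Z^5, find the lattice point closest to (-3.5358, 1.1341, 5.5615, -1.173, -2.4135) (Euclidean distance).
(-4, 1, 6, -1, -2)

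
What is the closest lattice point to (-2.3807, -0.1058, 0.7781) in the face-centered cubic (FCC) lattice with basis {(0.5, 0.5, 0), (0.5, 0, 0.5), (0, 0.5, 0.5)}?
(-2.5, 0, 0.5)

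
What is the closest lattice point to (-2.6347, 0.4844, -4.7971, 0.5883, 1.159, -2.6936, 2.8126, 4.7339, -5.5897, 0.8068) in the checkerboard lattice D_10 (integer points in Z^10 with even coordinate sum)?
(-3, 0, -5, 1, 1, -3, 3, 5, -6, 1)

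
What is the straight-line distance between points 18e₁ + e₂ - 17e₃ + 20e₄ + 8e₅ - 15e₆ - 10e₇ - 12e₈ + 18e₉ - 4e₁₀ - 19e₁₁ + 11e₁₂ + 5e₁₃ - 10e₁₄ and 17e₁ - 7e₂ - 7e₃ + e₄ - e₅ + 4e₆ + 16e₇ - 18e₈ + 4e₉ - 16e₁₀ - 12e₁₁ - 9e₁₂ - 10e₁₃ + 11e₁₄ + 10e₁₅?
56.8771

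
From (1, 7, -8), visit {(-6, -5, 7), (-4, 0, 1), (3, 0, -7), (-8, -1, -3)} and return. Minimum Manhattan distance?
76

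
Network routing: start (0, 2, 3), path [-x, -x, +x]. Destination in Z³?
(-1, 2, 3)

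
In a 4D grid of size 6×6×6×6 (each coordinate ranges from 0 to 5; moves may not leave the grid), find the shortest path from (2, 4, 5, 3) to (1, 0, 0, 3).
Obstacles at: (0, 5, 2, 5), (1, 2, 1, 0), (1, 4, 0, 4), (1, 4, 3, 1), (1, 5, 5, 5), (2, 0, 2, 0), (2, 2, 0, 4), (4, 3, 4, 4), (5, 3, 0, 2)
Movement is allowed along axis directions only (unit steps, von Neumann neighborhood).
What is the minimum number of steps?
10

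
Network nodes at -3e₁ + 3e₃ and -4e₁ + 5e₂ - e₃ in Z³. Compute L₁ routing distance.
10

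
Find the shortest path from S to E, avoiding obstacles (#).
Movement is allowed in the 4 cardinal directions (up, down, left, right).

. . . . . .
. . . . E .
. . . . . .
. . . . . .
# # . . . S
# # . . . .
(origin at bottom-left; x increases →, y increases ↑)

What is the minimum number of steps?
4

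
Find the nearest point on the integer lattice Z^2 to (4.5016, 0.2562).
(5, 0)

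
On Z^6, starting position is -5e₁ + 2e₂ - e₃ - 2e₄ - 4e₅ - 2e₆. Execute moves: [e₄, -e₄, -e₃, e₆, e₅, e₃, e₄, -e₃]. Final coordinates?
(-5, 2, -2, -1, -3, -1)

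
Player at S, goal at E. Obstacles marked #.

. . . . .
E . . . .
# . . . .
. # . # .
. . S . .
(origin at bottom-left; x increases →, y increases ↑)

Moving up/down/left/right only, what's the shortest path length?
5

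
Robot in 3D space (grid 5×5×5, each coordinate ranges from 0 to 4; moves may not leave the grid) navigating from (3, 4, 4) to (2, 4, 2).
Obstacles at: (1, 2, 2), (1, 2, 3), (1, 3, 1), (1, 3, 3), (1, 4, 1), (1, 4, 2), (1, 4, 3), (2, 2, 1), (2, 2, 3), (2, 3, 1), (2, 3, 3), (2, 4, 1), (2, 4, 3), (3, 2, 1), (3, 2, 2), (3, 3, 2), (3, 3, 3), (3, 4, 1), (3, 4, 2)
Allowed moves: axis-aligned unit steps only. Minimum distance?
9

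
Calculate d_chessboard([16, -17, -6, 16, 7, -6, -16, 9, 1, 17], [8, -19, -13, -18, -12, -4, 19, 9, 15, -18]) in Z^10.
35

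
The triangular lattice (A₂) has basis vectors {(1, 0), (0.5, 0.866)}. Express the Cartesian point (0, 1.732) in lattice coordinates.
-b₁ + 2b₂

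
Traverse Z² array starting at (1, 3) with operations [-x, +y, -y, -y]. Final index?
(0, 2)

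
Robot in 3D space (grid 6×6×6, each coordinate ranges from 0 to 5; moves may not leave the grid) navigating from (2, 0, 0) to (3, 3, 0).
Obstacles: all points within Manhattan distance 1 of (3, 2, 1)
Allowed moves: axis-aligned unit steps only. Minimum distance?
4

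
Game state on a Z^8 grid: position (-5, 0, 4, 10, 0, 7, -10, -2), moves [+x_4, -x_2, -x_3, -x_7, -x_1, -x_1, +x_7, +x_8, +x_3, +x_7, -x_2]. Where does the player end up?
(-7, -2, 4, 11, 0, 7, -9, -1)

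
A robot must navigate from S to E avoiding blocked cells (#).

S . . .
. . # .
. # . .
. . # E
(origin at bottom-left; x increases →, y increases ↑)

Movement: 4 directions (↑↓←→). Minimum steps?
6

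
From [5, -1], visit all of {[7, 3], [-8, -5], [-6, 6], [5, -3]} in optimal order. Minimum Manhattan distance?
39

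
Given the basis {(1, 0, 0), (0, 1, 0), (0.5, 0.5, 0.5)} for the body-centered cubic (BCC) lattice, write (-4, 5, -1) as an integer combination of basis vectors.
-3b₁ + 6b₂ - 2b₃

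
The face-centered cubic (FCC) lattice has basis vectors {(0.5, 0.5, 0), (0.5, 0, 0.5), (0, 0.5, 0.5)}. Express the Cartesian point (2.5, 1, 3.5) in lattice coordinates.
5b₂ + 2b₃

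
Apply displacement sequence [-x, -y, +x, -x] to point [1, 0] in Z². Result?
(0, -1)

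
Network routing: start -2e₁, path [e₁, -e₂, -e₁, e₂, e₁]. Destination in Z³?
(-1, 0, 0)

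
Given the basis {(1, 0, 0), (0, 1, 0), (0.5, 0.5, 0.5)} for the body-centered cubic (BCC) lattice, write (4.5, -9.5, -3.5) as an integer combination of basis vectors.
8b₁ - 6b₂ - 7b₃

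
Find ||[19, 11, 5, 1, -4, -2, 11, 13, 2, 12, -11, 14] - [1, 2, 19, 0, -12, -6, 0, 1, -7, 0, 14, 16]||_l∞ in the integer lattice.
25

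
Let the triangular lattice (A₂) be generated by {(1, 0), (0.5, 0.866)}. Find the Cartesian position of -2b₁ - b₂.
(-2.5, -0.866)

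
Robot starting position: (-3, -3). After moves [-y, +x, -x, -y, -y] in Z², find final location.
(-3, -6)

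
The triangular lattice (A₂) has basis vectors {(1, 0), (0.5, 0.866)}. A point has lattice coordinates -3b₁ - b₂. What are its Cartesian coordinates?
(-3.5, -0.866)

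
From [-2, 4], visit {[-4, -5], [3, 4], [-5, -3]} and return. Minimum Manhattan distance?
34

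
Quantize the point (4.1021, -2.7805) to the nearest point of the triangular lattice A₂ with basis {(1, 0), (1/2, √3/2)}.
(4.5, -2.598)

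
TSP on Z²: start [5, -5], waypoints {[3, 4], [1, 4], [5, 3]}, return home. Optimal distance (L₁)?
26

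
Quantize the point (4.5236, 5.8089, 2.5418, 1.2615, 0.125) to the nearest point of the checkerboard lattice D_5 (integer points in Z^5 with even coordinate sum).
(4, 6, 3, 1, 0)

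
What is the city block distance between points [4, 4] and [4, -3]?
7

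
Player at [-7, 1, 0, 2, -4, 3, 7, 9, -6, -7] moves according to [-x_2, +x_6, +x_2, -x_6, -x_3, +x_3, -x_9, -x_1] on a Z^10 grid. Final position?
(-8, 1, 0, 2, -4, 3, 7, 9, -7, -7)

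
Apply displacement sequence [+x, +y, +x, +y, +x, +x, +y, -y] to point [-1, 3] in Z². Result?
(3, 5)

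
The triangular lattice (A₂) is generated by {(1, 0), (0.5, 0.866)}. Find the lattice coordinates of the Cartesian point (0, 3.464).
-2b₁ + 4b₂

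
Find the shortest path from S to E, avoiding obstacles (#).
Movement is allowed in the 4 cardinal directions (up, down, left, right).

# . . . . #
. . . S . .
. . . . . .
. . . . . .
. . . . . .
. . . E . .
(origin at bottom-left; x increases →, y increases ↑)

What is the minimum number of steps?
4
(one shortest path: (3, 4) → (3, 3) → (3, 2) → (3, 1) → (3, 0))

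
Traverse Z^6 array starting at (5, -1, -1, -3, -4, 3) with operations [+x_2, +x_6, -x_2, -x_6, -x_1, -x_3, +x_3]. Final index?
(4, -1, -1, -3, -4, 3)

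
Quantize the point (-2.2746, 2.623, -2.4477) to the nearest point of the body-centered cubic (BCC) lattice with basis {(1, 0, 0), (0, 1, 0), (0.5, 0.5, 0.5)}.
(-2.5, 2.5, -2.5)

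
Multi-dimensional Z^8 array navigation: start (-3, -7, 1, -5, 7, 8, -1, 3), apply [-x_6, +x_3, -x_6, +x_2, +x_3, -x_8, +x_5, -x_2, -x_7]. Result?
(-3, -7, 3, -5, 8, 6, -2, 2)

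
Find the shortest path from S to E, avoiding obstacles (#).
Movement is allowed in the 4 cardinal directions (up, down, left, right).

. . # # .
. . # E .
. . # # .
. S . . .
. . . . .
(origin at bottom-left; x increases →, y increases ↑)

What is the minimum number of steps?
6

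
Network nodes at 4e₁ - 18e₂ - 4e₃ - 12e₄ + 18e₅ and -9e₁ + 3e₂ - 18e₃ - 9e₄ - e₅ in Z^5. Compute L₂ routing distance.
34.2929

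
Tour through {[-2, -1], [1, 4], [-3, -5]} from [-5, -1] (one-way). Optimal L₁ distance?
19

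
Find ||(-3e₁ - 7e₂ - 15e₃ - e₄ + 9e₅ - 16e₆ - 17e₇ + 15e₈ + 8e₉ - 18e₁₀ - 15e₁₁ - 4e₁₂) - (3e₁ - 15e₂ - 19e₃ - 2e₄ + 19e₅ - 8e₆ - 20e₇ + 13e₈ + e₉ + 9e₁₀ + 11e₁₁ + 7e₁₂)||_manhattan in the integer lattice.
113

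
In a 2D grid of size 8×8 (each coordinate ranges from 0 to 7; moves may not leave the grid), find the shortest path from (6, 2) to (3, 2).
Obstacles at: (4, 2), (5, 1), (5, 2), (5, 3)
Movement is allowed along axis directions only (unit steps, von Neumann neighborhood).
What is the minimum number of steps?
7
(one shortest path: (6, 2) → (6, 1) → (6, 0) → (5, 0) → (4, 0) → (3, 0) → (3, 1) → (3, 2))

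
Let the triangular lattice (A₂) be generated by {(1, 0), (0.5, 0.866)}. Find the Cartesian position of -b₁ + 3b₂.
(0.5, 2.598)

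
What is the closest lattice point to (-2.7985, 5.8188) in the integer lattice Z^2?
(-3, 6)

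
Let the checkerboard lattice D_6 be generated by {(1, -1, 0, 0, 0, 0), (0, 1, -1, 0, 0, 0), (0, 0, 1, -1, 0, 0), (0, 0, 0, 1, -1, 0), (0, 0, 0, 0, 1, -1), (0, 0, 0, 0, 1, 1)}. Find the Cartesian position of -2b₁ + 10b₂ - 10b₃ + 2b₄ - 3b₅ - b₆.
(-2, 12, -20, 12, -6, 2)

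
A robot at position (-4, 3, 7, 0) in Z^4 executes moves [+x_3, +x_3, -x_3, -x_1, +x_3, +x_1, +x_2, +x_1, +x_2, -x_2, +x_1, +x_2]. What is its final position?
(-2, 5, 9, 0)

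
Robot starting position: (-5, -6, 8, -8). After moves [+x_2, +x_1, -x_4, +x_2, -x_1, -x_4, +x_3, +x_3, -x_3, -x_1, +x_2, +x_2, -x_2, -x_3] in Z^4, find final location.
(-6, -3, 8, -10)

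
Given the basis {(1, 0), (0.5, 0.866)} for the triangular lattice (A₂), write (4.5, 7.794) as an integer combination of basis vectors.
9b₂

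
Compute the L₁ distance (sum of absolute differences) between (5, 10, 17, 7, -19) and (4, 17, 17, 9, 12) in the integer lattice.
41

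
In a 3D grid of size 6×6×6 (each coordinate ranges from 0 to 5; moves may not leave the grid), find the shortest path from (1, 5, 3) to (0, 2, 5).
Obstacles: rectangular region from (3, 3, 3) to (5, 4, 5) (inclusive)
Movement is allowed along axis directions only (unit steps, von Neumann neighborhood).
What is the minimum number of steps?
6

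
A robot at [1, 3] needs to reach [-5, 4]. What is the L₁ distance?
7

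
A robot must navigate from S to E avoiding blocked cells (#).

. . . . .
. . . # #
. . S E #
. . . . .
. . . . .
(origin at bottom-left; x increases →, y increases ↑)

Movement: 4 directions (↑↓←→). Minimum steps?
1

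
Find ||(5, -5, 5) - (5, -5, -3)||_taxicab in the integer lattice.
8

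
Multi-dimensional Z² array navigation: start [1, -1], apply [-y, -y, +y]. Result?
(1, -2)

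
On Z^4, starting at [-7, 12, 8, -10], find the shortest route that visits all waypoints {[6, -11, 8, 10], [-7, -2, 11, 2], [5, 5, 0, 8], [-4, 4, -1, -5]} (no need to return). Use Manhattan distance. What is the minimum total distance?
108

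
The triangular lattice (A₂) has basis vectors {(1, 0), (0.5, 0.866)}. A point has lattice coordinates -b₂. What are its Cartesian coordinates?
(-0.5, -0.866)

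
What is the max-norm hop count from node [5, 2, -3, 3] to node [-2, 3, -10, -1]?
7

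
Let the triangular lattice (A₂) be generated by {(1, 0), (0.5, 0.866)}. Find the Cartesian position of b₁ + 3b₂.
(2.5, 2.598)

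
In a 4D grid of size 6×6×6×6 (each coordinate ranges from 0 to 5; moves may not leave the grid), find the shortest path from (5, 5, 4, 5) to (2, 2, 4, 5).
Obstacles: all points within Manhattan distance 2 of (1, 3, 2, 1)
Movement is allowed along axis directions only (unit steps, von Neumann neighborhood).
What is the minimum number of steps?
6
(one shortest path: (5, 5, 4, 5) → (4, 5, 4, 5) → (3, 5, 4, 5) → (2, 5, 4, 5) → (2, 4, 4, 5) → (2, 3, 4, 5) → (2, 2, 4, 5))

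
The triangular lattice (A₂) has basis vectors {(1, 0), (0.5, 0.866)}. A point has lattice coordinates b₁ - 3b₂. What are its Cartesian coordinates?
(-0.5, -2.598)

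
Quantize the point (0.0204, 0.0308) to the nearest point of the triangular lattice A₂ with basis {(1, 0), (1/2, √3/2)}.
(0, 0)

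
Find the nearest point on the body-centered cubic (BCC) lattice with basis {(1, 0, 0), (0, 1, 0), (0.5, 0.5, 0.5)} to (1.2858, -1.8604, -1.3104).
(1, -2, -1)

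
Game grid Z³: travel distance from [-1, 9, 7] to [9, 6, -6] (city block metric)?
26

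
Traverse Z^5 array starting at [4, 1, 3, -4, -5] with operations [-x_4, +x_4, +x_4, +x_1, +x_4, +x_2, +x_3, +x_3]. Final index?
(5, 2, 5, -2, -5)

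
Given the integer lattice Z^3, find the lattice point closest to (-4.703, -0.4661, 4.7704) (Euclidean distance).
(-5, 0, 5)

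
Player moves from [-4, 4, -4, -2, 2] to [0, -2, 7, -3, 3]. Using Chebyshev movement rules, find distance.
11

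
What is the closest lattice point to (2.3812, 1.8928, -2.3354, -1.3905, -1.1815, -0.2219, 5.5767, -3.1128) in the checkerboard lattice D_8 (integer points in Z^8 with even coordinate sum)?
(2, 2, -2, -1, -1, 0, 5, -3)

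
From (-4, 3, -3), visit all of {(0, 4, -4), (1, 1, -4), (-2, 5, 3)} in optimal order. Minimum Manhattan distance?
22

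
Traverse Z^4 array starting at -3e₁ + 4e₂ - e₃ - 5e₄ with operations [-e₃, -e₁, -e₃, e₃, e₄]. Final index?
(-4, 4, -2, -4)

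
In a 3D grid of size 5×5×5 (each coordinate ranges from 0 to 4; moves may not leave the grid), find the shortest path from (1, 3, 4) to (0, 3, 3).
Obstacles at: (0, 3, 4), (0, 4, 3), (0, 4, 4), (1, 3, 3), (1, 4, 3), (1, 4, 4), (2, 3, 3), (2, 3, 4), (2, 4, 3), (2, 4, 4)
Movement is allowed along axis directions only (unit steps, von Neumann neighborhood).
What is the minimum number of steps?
4
(one shortest path: (1, 3, 4) → (1, 2, 4) → (0, 2, 4) → (0, 2, 3) → (0, 3, 3))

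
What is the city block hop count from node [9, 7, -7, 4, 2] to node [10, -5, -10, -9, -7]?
38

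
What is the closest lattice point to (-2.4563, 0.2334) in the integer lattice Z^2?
(-2, 0)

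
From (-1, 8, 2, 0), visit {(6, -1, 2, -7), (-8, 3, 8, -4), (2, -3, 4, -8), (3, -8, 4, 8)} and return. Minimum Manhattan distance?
110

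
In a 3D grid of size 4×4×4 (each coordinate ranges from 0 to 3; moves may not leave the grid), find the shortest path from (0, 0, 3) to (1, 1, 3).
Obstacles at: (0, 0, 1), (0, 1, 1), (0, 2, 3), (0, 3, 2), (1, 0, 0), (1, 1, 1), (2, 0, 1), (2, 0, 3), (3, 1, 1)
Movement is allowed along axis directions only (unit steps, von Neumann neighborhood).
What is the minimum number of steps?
2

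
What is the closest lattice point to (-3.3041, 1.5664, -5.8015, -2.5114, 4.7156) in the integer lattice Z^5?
(-3, 2, -6, -3, 5)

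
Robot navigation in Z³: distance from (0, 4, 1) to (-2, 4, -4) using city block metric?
7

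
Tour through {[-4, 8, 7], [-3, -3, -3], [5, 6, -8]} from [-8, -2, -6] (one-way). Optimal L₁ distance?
57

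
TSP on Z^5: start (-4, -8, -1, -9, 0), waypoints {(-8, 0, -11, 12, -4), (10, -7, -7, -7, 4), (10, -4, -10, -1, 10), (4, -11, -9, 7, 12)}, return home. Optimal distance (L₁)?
162
(one optimal route: (-4, -8, -1, -9, 0) → (-8, 0, -11, 12, -4) → (4, -11, -9, 7, 12) → (10, -4, -10, -1, 10) → (10, -7, -7, -7, 4) → (-4, -8, -1, -9, 0))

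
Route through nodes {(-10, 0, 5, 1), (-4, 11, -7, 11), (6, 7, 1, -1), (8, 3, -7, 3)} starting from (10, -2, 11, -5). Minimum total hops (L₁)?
109
(one optimal route: (10, -2, 11, -5) → (-10, 0, 5, 1) → (6, 7, 1, -1) → (8, 3, -7, 3) → (-4, 11, -7, 11))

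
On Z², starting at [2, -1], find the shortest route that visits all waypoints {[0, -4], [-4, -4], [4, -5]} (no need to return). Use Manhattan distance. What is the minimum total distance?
15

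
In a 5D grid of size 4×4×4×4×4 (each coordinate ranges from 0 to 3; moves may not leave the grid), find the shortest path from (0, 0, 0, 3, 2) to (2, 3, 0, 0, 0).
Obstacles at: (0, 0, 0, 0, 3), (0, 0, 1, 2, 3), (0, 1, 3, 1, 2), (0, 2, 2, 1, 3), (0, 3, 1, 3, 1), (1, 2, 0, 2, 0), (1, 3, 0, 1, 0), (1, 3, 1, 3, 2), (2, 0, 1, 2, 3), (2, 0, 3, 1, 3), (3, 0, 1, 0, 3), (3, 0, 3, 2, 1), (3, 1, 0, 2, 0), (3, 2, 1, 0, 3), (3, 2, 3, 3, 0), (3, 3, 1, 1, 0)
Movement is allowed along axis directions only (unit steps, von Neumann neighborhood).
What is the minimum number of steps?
10
(one shortest path: (0, 0, 0, 3, 2) → (1, 0, 0, 3, 2) → (2, 0, 0, 3, 2) → (2, 1, 0, 3, 2) → (2, 2, 0, 3, 2) → (2, 3, 0, 3, 2) → (2, 3, 0, 2, 2) → (2, 3, 0, 1, 2) → (2, 3, 0, 0, 2) → (2, 3, 0, 0, 1) → (2, 3, 0, 0, 0))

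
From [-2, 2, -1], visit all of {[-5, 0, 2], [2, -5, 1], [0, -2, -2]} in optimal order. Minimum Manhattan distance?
27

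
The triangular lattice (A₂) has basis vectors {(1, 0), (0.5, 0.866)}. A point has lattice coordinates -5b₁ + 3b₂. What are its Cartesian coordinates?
(-3.5, 2.598)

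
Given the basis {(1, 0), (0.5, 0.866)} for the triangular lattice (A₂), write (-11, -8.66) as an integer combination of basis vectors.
-6b₁ - 10b₂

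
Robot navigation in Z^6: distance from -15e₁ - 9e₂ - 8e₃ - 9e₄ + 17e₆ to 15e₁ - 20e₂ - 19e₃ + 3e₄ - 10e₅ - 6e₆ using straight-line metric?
43.7607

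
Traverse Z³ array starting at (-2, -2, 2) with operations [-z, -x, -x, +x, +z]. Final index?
(-3, -2, 2)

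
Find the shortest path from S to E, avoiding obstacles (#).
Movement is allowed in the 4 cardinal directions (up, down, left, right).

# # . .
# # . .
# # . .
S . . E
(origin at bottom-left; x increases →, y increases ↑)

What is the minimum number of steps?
3
(one shortest path: (0, 0) → (1, 0) → (2, 0) → (3, 0))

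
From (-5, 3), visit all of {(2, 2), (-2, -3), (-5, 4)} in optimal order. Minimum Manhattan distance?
19
(one optimal route: (-5, 3) → (-5, 4) → (2, 2) → (-2, -3))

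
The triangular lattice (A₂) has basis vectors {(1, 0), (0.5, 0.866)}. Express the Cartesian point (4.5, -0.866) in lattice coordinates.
5b₁ - b₂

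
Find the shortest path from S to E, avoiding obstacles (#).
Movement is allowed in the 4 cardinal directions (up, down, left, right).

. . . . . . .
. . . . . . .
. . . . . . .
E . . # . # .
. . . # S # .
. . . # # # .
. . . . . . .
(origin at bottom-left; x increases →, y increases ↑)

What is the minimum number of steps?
7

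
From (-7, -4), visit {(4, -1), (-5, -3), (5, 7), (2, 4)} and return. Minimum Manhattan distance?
46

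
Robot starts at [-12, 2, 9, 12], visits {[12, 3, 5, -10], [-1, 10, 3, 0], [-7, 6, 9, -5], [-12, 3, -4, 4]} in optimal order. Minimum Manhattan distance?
103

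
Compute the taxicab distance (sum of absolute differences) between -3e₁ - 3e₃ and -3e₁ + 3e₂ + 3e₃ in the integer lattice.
9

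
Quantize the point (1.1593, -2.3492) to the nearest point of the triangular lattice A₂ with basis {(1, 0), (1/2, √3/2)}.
(1.5, -2.598)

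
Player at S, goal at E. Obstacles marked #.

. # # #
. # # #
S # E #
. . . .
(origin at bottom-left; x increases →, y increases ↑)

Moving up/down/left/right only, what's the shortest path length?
4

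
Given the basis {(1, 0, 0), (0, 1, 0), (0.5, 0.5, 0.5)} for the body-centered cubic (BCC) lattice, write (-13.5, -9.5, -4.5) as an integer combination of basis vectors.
-9b₁ - 5b₂ - 9b₃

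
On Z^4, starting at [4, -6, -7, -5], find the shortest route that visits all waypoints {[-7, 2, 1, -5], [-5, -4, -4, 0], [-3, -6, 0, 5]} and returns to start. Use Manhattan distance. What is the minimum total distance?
82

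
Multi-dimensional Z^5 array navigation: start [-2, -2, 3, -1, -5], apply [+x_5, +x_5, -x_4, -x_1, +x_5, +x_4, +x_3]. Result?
(-3, -2, 4, -1, -2)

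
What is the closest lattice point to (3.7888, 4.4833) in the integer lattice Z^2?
(4, 4)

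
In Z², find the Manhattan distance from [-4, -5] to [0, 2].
11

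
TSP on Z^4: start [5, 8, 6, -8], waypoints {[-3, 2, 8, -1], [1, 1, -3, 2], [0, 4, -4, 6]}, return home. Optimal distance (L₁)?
84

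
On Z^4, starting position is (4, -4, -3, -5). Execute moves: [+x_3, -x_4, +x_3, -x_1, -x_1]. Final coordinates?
(2, -4, -1, -6)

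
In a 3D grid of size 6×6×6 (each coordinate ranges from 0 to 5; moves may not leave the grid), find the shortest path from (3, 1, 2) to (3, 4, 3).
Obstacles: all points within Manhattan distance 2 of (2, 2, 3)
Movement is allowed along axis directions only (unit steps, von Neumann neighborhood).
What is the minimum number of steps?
6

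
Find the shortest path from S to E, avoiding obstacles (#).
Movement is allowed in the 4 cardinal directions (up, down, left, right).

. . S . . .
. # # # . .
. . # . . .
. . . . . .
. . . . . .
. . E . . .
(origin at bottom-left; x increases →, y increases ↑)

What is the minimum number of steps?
9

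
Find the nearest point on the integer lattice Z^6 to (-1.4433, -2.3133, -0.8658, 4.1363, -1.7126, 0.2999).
(-1, -2, -1, 4, -2, 0)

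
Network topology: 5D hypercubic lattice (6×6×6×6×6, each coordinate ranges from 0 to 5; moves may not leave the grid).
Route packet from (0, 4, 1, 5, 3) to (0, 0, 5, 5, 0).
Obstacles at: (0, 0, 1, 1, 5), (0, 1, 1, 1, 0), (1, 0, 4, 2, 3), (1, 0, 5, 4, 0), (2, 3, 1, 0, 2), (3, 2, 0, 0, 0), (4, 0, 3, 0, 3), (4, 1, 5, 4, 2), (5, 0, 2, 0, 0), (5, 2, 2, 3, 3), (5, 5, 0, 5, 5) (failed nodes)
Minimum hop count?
11
(one shortest path: (0, 4, 1, 5, 3) → (0, 3, 1, 5, 3) → (0, 2, 1, 5, 3) → (0, 1, 1, 5, 3) → (0, 0, 1, 5, 3) → (0, 0, 2, 5, 3) → (0, 0, 3, 5, 3) → (0, 0, 4, 5, 3) → (0, 0, 5, 5, 3) → (0, 0, 5, 5, 2) → (0, 0, 5, 5, 1) → (0, 0, 5, 5, 0))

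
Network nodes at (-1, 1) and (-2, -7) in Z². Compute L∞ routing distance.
8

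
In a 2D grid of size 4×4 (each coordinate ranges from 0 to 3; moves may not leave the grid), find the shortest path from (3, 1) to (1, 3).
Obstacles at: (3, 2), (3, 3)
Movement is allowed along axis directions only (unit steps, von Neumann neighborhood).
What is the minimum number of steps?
4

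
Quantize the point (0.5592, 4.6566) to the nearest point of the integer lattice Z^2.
(1, 5)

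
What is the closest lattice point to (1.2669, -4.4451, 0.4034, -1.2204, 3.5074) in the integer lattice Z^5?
(1, -4, 0, -1, 4)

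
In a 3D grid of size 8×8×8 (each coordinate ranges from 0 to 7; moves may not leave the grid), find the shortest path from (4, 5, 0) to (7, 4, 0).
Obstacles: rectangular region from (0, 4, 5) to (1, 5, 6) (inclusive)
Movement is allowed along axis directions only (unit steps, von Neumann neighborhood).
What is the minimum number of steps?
4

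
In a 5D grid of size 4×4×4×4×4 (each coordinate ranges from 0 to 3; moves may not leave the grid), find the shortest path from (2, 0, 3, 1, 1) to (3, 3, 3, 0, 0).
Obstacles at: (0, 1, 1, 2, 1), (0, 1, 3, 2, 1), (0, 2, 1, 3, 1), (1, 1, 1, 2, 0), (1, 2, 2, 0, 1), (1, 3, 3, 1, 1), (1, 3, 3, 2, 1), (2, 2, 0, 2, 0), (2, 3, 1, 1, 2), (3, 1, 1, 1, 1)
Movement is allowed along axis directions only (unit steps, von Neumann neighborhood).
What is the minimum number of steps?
6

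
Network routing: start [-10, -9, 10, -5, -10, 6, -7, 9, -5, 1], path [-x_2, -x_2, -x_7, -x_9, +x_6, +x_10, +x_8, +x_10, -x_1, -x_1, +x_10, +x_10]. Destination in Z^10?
(-12, -11, 10, -5, -10, 7, -8, 10, -6, 5)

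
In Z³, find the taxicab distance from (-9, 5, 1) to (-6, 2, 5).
10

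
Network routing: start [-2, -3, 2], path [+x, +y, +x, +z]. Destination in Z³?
(0, -2, 3)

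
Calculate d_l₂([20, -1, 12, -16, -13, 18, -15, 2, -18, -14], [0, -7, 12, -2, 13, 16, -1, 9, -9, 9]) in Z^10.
46.551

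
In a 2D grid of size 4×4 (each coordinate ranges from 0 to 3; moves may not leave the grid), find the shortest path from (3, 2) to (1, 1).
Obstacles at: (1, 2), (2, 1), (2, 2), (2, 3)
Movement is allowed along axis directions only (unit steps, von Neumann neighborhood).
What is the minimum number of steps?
5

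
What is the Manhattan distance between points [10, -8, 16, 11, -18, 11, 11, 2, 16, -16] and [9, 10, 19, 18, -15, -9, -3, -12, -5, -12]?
105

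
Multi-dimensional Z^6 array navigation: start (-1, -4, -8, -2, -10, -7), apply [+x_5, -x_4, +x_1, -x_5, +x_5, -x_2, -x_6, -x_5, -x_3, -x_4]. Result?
(0, -5, -9, -4, -10, -8)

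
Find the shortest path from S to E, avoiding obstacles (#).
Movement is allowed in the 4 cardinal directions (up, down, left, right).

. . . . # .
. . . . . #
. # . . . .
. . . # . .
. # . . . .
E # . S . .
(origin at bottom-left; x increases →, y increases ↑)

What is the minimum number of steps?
7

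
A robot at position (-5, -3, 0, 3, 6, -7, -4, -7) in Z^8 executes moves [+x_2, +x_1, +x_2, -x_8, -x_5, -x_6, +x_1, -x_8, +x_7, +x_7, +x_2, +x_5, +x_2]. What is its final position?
(-3, 1, 0, 3, 6, -8, -2, -9)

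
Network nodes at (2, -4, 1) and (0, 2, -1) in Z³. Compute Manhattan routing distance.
10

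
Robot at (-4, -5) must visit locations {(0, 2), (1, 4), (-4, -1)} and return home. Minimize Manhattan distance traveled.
28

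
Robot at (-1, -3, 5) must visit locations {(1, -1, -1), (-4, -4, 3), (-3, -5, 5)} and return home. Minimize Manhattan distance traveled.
30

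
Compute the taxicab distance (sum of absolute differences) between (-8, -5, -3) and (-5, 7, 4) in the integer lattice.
22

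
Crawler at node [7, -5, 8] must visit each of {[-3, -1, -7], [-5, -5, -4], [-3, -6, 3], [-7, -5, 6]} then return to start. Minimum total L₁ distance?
68
(one optimal route: (7, -5, 8) → (-3, -6, 3) → (-3, -1, -7) → (-5, -5, -4) → (-7, -5, 6) → (7, -5, 8))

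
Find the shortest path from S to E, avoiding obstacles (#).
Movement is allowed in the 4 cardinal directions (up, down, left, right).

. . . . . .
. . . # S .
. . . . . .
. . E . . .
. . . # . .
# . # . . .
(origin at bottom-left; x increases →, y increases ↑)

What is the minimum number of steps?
4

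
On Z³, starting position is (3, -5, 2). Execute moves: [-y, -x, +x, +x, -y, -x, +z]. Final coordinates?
(3, -7, 3)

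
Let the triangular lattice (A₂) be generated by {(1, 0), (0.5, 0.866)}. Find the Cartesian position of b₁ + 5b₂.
(3.5, 4.33)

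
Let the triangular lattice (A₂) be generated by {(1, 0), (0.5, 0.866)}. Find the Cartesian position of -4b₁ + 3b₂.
(-2.5, 2.598)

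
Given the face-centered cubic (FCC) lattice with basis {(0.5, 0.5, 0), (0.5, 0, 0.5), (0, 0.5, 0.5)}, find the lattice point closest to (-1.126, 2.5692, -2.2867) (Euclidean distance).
(-1, 2.5, -2.5)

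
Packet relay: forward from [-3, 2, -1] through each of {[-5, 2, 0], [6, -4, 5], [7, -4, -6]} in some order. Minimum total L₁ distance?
37
(one optimal route: (-3, 2, -1) → (-5, 2, 0) → (6, -4, 5) → (7, -4, -6))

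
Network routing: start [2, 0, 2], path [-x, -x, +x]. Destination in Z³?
(1, 0, 2)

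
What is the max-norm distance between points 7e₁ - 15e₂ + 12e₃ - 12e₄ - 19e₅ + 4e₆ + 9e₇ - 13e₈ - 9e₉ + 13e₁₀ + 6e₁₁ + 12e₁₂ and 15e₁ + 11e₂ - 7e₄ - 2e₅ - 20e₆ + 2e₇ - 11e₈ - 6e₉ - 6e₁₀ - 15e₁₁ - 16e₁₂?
28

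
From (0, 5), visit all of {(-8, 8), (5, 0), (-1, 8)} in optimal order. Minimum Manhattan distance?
31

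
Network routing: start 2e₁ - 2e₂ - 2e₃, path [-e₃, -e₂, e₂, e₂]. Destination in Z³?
(2, -1, -3)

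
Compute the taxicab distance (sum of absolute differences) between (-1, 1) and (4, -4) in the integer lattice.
10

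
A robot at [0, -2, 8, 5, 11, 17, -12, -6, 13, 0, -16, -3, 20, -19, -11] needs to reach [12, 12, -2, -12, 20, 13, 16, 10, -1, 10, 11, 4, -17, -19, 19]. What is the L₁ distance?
235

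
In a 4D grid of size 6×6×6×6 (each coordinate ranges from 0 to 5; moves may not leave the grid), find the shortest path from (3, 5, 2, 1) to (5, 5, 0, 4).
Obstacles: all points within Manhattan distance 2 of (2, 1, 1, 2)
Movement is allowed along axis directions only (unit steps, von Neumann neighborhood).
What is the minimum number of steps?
7
(one shortest path: (3, 5, 2, 1) → (4, 5, 2, 1) → (5, 5, 2, 1) → (5, 5, 1, 1) → (5, 5, 0, 1) → (5, 5, 0, 2) → (5, 5, 0, 3) → (5, 5, 0, 4))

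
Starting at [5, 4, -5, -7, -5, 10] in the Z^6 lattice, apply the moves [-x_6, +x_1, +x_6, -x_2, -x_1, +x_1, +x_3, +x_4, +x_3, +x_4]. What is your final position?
(6, 3, -3, -5, -5, 10)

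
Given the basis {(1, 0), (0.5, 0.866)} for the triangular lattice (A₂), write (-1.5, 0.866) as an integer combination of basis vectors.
-2b₁ + b₂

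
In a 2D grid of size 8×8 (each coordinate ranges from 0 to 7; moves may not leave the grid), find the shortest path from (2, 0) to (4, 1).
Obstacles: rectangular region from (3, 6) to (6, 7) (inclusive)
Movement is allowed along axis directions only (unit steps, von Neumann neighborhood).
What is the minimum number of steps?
3
(one shortest path: (2, 0) → (3, 0) → (4, 0) → (4, 1))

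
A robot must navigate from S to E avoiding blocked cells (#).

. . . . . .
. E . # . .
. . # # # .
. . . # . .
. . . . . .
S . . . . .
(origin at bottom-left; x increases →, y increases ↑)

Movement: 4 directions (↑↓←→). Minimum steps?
5
(one shortest path: (0, 0) → (1, 0) → (1, 1) → (1, 2) → (1, 3) → (1, 4))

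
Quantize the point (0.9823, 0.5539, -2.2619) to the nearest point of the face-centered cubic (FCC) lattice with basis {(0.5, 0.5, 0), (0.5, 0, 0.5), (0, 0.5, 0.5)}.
(1, 0.5, -2.5)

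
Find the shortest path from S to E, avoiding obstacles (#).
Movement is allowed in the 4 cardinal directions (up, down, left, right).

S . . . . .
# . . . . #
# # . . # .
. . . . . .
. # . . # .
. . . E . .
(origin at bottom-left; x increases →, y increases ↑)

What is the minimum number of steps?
8
(one shortest path: (0, 5) → (1, 5) → (2, 5) → (3, 5) → (3, 4) → (3, 3) → (3, 2) → (3, 1) → (3, 0))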